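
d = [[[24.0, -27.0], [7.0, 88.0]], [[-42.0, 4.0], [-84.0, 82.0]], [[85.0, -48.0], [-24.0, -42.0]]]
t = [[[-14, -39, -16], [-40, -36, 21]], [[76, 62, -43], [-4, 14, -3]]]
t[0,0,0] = -14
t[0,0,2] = -16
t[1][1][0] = -4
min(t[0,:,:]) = -40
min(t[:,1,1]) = -36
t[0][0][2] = -16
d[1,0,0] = -42.0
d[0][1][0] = 7.0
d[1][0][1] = 4.0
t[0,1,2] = 21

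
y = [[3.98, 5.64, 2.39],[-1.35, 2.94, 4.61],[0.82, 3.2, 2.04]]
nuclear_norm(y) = 13.66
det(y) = -14.08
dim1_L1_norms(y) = [12.01, 8.9, 6.06]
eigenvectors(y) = [[-0.45,0.96,0.94],[0.64,-0.06,0.09],[-0.62,0.26,0.32]]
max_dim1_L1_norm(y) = 12.01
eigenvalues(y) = [-0.62, 4.26, 5.32]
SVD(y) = [[-0.76, 0.56, -0.33], [-0.49, -0.83, -0.27], [-0.43, -0.05, 0.90]] @ diag([9.063391122537576, 4.227800198446173, 0.3673511153182162]) @ [[-0.3, -0.78, -0.54],[0.78, 0.13, -0.61],[-0.55, 0.61, -0.57]]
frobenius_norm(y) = 10.01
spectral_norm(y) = 9.06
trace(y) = 8.96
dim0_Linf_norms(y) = [3.98, 5.64, 4.61]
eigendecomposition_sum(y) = [[0.11, 0.16, -0.37], [-0.16, -0.22, 0.52], [0.15, 0.22, -0.51]] + [[9.76, -16.67, -24.08], [-0.64, 1.1, 1.59], [2.67, -4.56, -6.6]] + [[-5.89, 22.15, 26.85], [-0.55, 2.06, 2.5], [-2.01, 7.55, 9.15]]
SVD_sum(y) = [[2.08,5.41,3.76], [1.33,3.45,2.4], [1.16,3.02,2.1]] + [[1.83,0.3,-1.44], [-2.73,-0.45,2.16], [-0.16,-0.03,0.13]] + [[0.07, -0.07, 0.07], [0.06, -0.06, 0.06], [-0.18, 0.2, -0.19]]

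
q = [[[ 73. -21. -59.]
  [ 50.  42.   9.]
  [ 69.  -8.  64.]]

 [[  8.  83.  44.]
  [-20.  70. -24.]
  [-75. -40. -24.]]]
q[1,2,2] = -24.0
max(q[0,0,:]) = 73.0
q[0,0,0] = 73.0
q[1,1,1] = 70.0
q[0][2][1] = -8.0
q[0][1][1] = 42.0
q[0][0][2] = -59.0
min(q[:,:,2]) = -59.0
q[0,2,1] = -8.0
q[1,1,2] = -24.0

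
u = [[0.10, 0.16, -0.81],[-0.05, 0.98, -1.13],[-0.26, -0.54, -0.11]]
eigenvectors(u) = [[0.58, 0.93, -0.33], [0.47, -0.29, -0.87], [0.67, -0.23, 0.36]]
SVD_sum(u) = [[0.02, 0.45, -0.59], [0.03, 0.9, -1.19], [-0.01, -0.15, 0.19]] + [[-0.08, -0.25, -0.19], [0.02, 0.06, 0.04], [-0.14, -0.42, -0.32]] + [[0.17, -0.04, -0.02], [-0.10, 0.02, 0.01], [-0.11, 0.03, 0.02]]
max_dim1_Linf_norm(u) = 1.13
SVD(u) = [[0.44, -0.51, -0.74], [0.89, 0.12, 0.45], [-0.14, -0.85, 0.5]] @ diag([1.6842520684393967, 0.6409026197262455, 0.2352420072726133]) @ [[0.02, 0.6, -0.8], [0.26, 0.77, 0.59], [-0.97, 0.22, 0.14]]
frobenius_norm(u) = 1.82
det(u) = -0.25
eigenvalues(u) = [-0.71, 0.25, 1.43]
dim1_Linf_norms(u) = [0.81, 1.13, 0.54]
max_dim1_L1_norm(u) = 2.16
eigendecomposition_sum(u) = [[-0.14, -0.12, -0.41], [-0.11, -0.09, -0.33], [-0.16, -0.14, -0.48]] + [[0.19, -0.11, -0.09], [-0.06, 0.03, 0.03], [-0.05, 0.03, 0.02]] + [[0.05, 0.39, -0.31], [0.12, 1.04, -0.83], [-0.05, -0.43, 0.34]]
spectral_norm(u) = 1.68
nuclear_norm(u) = 2.56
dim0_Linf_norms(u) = [0.26, 0.98, 1.13]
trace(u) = 0.97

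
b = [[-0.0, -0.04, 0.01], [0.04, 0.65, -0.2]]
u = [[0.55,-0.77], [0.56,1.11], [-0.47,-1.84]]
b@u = [[-0.03, -0.06], [0.48, 1.06]]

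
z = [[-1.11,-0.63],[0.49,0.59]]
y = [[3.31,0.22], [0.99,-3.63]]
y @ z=[[-3.57, -1.96], [-2.88, -2.77]]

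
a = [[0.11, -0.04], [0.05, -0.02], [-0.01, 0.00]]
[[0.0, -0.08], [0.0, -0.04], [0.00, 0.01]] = a @ [[-0.03, -0.53], [-0.09, 0.49]]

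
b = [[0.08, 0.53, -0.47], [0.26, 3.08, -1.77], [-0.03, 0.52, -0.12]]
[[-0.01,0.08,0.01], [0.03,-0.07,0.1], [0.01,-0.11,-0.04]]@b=[[0.02, 0.25, -0.14], [-0.02, -0.15, 0.10], [-0.03, -0.35, 0.19]]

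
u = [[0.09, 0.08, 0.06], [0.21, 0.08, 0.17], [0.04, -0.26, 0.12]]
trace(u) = 0.29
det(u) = -0.00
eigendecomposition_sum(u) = [[-0.00-0.00j, 0.00+0.00j, -0.00-0.00j], [0j, -0.00-0.00j, 0j], [0j, (-0-0j), 0.00+0.00j]] + [[(0.05-0.04j), 0.04+0.04j, 0.03-0.05j], [0.10-0.03j, 0.04+0.09j, 0.08-0.06j], [0.02+0.14j, (-0.13+0.03j), 0.06+0.13j]] + [[(0.05+0.04j), 0.04-0.04j, (0.03+0.05j)],[(0.1+0.03j), 0.04-0.09j, (0.08+0.06j)],[(0.02-0.14j), -0.13-0.03j, 0.06-0.13j]]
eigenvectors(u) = [[(0.66+0j), 0.17+0.26j, 0.17-0.26j], [-0.23+0.00j, (0.1+0.56j), 0.10-0.56j], [-0.71+0.00j, (-0.76+0j), (-0.76-0j)]]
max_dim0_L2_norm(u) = 0.28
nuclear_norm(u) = 0.60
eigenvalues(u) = [(-0+0j), (0.15+0.18j), (0.15-0.18j)]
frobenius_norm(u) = 0.43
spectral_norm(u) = 0.31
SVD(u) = [[-0.37, -0.24, -0.90],[-0.89, -0.18, 0.42],[-0.27, 0.95, -0.15]] @ diag([0.3106592920501572, 0.2908429607747422, 0.0010846338907188515]) @ [[-0.74,-0.10,-0.66], [-0.08,-0.97,0.24], [0.66,-0.23,-0.71]]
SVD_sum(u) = [[0.09, 0.01, 0.08],[0.21, 0.03, 0.18],[0.06, 0.01, 0.05]] + [[0.01, 0.07, -0.02],[0.0, 0.05, -0.01],[-0.02, -0.27, 0.07]] + [[-0.0, 0.00, 0.0], [0.00, -0.0, -0.00], [-0.00, 0.0, 0.00]]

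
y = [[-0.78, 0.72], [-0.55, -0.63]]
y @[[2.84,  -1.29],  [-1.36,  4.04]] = [[-3.19, 3.92], [-0.71, -1.84]]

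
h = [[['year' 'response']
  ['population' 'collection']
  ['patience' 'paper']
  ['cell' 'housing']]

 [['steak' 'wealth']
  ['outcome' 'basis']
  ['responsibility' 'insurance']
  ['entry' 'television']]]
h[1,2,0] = 'responsibility'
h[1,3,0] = 'entry'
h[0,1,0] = 'population'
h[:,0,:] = [['year', 'response'], ['steak', 'wealth']]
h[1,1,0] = 'outcome'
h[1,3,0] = 'entry'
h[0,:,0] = ['year', 'population', 'patience', 'cell']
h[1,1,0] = 'outcome'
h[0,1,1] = 'collection'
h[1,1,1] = 'basis'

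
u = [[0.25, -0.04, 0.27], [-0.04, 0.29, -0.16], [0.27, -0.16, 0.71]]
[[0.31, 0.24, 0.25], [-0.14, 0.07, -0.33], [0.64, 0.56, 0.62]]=u @ [[0.45, 0.08, 0.19], [-0.01, 0.75, -0.75], [0.73, 0.93, 0.63]]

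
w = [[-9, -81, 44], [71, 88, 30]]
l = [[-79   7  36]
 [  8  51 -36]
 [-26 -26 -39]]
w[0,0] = -9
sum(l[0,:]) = -36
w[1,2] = 30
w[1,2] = 30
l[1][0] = 8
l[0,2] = 36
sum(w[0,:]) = -46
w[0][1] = -81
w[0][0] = -9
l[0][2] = 36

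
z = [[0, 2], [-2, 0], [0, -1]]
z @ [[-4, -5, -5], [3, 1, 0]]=[[6, 2, 0], [8, 10, 10], [-3, -1, 0]]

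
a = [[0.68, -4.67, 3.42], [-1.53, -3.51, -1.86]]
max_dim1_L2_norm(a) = 5.83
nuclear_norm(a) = 9.92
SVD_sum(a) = [[-0.01,  -5.20,  2.14], [-0.00,  -2.35,  0.97]] + [[0.69,  0.53,  1.28], [-1.53,  -1.16,  -2.83]]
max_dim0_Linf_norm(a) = 4.67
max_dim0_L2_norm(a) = 5.84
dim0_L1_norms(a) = [2.21, 8.18, 5.28]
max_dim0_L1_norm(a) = 8.18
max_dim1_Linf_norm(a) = 4.67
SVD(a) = [[-0.91, -0.41], [-0.41, 0.91]] @ diag([6.166657220943102, 3.7497518210396663]) @ [[0.0, 0.92, -0.38], [-0.45, -0.34, -0.83]]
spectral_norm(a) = 6.17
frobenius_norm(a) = 7.22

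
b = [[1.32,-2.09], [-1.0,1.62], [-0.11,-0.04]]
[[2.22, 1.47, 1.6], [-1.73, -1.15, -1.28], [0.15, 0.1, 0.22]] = b @ [[-0.76, -0.5, -1.43], [-1.54, -1.02, -1.67]]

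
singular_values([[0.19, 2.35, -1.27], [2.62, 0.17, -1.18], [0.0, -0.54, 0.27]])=[3.22, 2.34, 0.0]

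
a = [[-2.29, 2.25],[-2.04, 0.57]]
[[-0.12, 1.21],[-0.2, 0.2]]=a @[[0.12, 0.07], [0.07, 0.61]]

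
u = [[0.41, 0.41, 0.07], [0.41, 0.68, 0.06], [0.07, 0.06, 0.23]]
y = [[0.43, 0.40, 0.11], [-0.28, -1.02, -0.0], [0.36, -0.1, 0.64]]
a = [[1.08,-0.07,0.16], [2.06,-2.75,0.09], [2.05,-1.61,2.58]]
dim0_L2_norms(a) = [3.1, 3.19, 2.59]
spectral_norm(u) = 0.99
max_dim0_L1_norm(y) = 1.52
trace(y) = 0.05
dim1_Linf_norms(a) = [1.08, 2.75, 2.58]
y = a @ u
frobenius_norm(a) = 5.14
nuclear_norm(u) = 1.32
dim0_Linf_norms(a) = [2.06, 2.75, 2.58]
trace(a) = 0.91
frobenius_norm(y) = 1.42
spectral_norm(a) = 4.71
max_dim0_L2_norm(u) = 0.8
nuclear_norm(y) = 2.13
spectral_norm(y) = 1.18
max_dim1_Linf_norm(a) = 2.75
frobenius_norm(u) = 1.02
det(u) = 0.02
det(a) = -6.78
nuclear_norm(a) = 7.38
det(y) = -0.17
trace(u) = 1.32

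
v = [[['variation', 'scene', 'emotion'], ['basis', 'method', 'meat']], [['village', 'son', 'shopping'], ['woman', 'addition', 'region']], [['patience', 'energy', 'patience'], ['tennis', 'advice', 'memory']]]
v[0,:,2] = ['emotion', 'meat']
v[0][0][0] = 'variation'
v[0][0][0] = 'variation'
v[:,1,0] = ['basis', 'woman', 'tennis']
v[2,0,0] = 'patience'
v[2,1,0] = 'tennis'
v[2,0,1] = 'energy'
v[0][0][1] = 'scene'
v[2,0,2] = 'patience'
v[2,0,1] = 'energy'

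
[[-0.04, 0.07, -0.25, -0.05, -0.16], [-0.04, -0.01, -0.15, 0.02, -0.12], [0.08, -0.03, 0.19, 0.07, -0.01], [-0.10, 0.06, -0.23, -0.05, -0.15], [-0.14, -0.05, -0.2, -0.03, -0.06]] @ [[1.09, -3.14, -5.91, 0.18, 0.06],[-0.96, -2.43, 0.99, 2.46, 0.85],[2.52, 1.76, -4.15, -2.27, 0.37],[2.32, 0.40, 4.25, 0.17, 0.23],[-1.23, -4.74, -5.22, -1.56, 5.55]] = [[-0.66, 0.25, 1.97, 0.97, -0.93], [-0.22, 0.46, 1.56, 0.5, -0.73], [0.77, 0.23, -0.94, -0.46, 0.01], [-0.68, 0.45, 2.18, 0.88, -0.88], [-0.60, 0.48, 1.79, 0.39, -0.46]]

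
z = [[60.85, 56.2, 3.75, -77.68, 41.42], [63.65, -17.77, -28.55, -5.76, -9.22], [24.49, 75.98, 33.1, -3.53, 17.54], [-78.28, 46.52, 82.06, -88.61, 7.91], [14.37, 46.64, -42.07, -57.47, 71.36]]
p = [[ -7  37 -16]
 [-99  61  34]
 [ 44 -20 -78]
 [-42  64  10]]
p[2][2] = -78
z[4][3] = -57.47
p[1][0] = -99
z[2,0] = 24.49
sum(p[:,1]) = 142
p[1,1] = 61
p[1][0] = -99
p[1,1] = 61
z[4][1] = 46.64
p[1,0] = -99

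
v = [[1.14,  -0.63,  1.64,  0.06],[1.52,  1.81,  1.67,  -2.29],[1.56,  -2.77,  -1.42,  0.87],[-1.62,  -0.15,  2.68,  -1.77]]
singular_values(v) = [5.19, 2.92, 2.67, 1.12]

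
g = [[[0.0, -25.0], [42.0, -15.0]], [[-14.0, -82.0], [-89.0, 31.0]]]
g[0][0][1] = -25.0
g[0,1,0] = 42.0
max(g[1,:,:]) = 31.0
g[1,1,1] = 31.0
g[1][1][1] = 31.0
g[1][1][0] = -89.0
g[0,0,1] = -25.0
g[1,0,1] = -82.0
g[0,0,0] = 0.0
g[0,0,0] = 0.0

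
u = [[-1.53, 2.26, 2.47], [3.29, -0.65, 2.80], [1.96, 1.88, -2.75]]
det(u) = 56.59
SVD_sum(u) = [[0.12, -0.25, 2.07], [0.18, -0.36, 3.02], [-0.16, 0.34, -2.81]] + [[-2.11, 0.45, 0.18], [3.03, -0.65, -0.26], [1.70, -0.36, -0.14]] + [[0.46, 2.06, 0.22], [0.08, 0.36, 0.04], [0.43, 1.91, 0.20]]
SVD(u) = [[-0.45, 0.52, 0.73],[-0.65, -0.75, 0.13],[0.61, -0.42, 0.67]] @ diag([4.6557012783614224, 4.172938765270194, 2.9129929055816595]) @ [[-0.06, 0.12, -0.99], [-0.97, 0.21, 0.08], [0.22, 0.97, 0.1]]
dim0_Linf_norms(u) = [3.29, 2.26, 2.8]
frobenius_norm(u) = 6.90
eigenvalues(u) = [3.33, -3.84, -4.42]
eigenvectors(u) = [[-0.55, -0.68, -0.65], [-0.73, 0.73, 0.01], [-0.40, -0.03, 0.76]]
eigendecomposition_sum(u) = [[1.14, 1.1, 0.97],[1.53, 1.48, 1.3],[0.84, 0.81, 0.71]] + [[-1.64,2.01,-1.43], [1.75,-2.14,1.53], [-0.06,0.08,-0.06]] + [[-1.02, -0.85, 2.94], [0.01, 0.01, -0.03], [1.19, 0.99, -3.41]]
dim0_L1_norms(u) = [6.78, 4.79, 8.02]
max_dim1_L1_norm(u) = 6.74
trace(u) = -4.93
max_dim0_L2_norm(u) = 4.64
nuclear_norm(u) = 11.74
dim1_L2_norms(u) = [3.68, 4.37, 3.87]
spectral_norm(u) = 4.66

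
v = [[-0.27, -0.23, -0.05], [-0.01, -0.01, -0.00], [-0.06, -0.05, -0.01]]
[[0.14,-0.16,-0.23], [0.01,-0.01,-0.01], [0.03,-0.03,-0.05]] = v@ [[0.01,-0.02,-0.03], [-0.74,0.86,1.29], [0.63,-0.73,-1.09]]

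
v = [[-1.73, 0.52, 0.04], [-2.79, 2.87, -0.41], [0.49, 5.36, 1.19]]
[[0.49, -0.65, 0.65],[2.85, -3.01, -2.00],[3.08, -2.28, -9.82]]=v @ [[-0.07, 0.19, -0.88], [0.79, -0.70, -1.63], [-0.94, 1.16, -0.55]]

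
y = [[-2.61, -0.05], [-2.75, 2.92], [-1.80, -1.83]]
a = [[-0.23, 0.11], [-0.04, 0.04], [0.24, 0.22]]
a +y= [[-2.84, 0.06], [-2.79, 2.96], [-1.56, -1.61]]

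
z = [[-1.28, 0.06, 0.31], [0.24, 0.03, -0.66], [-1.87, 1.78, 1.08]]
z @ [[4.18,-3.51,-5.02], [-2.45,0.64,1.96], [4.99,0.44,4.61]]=[[-3.95, 4.67, 7.97], [-2.36, -1.11, -4.19], [-6.79, 8.18, 17.86]]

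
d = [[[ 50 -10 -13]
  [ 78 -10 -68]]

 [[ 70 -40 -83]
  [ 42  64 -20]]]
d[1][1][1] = 64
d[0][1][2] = -68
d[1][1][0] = 42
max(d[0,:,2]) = -13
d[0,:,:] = [[50, -10, -13], [78, -10, -68]]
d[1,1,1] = 64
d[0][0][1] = -10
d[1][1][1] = 64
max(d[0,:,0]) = 78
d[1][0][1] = -40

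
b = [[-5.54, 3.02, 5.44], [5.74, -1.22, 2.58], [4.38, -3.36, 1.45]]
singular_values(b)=[10.18, 6.05, 1.71]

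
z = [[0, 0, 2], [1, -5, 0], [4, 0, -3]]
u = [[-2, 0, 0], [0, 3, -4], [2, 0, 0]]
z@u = [[4, 0, 0], [-2, -15, 20], [-14, 0, 0]]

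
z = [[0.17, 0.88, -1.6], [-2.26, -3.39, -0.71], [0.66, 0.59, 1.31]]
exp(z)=[[0.24,-0.19,-2.81], [-0.44,-0.01,0.8], [0.65,0.48,2.60]]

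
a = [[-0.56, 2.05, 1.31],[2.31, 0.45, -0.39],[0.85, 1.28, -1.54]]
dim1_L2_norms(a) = [2.5, 2.39, 2.18]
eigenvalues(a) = [(2.39+0j), (-2.02+0.38j), (-2.02-0.38j)]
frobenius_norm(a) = 4.08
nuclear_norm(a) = 6.80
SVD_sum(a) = [[-0.60, -0.15, 0.39], [1.8, 0.45, -1.17], [1.46, 0.37, -0.95]] + [[-0.08, 2.25, 0.74], [-0.01, 0.22, 0.07], [-0.02, 0.67, 0.22]] + [[0.12, -0.05, 0.17], [0.52, -0.22, 0.71], [-0.59, 0.25, -0.81]]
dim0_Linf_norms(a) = [2.31, 2.05, 1.54]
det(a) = 10.09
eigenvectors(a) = [[0.63+0.00j, (0.7+0j), (0.7-0j)],[0.68+0.00j, -0.62-0.05j, -0.62+0.05j],[(0.36+0j), 0.19+0.28j, (0.19-0.28j)]]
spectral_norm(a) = 2.92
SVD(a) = [[-0.25, -0.95, -0.16], [0.75, -0.09, -0.65], [0.61, -0.28, 0.74]] @ diag([2.9223928809491175, 2.4872980775454776, 1.388656949291827]) @ [[0.82, 0.21, -0.53], [0.03, -0.95, -0.31], [-0.57, 0.24, -0.78]]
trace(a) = -1.65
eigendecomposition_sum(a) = [[0.99+0.00j, (1.19+0j), (0.21+0j)], [(1.07+0j), 1.28+0.00j, (0.23+0j)], [0.56+0.00j, 0.67+0.00j, (0.12+0j)]] + [[(-0.78-0.87j), (0.43-0.47j), (0.55+2.44j)],[(0.62+0.83j), -0.41+0.38j, -0.31-2.19j],[0.14-0.54j, 0.30+0.05j, (-0.83+0.87j)]] + [[(-0.78+0.87j), (0.43+0.47j), (0.55-2.44j)],[(0.62-0.83j), -0.41-0.38j, (-0.31+2.19j)],[0.14+0.54j, 0.30-0.05j, (-0.83-0.87j)]]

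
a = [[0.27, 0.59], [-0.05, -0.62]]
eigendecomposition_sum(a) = [[0.25, 0.17],[-0.01, -0.01]] + [[0.02, 0.42],[-0.04, -0.61]]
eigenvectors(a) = [[1.0, -0.57], [-0.06, 0.82]]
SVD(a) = [[-0.72, 0.69], [0.69, 0.72]] @ diag([0.8852304873970066, 0.15577863840353123]) @ [[-0.26,-0.97],  [0.97,-0.26]]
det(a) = -0.14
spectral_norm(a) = 0.89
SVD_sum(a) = [[0.17, 0.62],[-0.16, -0.59]] + [[0.10, -0.03], [0.11, -0.03]]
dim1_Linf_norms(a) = [0.59, 0.62]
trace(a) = -0.35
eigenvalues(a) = [0.24, -0.59]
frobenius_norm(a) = 0.90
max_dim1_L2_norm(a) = 0.65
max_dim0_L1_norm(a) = 1.21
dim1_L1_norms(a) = [0.86, 0.67]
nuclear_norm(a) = 1.04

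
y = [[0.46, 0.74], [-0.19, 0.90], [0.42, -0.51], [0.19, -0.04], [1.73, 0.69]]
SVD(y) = [[-0.38,-0.35], [-0.14,-0.73], [-0.06,0.54], [-0.07,0.11], [-0.91,0.21]] @ diag([2.025384372253224, 1.2026296789254842]) @ [[-0.87, -0.49], [0.49, -0.87]]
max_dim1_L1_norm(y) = 2.42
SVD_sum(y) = [[0.67, 0.38], [0.24, 0.14], [0.10, 0.06], [0.13, 0.07], [1.6, 0.91]] + [[-0.21, 0.36], [-0.43, 0.76], [0.32, -0.57], [0.06, -0.11], [0.13, -0.22]]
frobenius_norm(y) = 2.36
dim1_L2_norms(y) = [0.87, 0.92, 0.66, 0.19, 1.86]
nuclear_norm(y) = 3.23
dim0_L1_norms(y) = [2.99, 2.88]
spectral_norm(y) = 2.03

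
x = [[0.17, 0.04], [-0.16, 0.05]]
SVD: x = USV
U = [[-0.72,0.69],[0.69,0.72]]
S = [0.23, 0.06]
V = [[-1.0, 0.02], [0.02, 1.00]]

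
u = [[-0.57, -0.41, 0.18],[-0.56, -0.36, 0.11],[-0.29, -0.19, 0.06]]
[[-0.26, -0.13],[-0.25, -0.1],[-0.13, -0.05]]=u@ [[0.35, -0.06], [0.16, 0.31], [0.02, -0.21]]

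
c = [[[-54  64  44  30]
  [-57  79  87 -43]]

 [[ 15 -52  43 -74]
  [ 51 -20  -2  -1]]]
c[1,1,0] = 51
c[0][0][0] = -54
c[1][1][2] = -2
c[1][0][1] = -52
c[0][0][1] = 64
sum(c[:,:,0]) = -45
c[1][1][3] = -1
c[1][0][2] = 43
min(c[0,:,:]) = -57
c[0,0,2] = 44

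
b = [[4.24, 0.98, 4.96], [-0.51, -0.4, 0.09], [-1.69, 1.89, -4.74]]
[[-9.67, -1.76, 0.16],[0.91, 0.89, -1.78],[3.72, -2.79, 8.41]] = b@[[-1.15, -1.09, 2.18],[-0.99, -0.67, 1.21],[-0.77, 0.71, -2.07]]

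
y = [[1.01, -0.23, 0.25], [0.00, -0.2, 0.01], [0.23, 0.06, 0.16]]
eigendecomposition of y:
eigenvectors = [[0.97, 0.26, -0.24], [0.0, -0.03, -0.92], [0.24, -0.97, 0.3]]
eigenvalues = [1.07, 0.1, -0.2]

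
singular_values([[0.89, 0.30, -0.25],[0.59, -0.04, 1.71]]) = [1.81, 0.97]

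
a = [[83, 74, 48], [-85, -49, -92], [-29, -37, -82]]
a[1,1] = -49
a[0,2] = 48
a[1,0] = -85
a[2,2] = -82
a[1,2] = -92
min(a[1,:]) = -92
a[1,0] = -85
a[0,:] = [83, 74, 48]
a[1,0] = -85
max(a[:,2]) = 48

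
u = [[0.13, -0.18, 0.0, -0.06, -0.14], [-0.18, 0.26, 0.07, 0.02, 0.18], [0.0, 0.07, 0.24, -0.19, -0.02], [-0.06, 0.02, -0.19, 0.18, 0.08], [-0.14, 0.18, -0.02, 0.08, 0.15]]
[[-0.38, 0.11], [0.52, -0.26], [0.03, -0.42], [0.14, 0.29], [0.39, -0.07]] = u @ [[-1.57,-1.18], [2.01,-1.59], [-0.38,-1.77], [0.26,-0.63], [-1.45,0.41]]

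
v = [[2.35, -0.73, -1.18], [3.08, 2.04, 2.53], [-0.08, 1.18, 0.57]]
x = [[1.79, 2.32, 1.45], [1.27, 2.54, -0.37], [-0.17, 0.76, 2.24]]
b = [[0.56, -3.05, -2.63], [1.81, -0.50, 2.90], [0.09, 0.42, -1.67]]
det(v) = -7.33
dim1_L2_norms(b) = [4.07, 3.45, 1.72]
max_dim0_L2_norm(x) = 3.52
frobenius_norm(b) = 5.61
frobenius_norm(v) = 5.41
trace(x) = 6.57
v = x + b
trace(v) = 4.96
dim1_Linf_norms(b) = [3.05, 2.9, 1.67]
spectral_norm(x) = 4.31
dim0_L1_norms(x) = [3.23, 5.62, 4.06]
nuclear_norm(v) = 7.95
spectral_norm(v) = 4.60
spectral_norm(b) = 4.62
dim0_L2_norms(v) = [3.87, 2.47, 2.85]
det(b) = -12.35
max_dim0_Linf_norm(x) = 2.54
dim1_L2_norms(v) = [2.73, 4.48, 1.31]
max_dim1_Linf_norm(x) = 2.54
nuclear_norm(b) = 8.55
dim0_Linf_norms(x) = [1.79, 2.54, 2.24]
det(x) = 6.26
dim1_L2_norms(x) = [3.27, 2.86, 2.37]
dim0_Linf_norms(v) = [3.08, 2.04, 2.53]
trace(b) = -1.61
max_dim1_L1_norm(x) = 5.56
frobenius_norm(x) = 4.95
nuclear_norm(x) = 7.29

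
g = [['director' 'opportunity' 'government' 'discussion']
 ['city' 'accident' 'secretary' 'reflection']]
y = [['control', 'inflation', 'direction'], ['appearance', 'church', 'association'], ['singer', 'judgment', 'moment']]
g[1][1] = 'accident'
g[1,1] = 'accident'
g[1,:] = ['city', 'accident', 'secretary', 'reflection']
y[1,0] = 'appearance'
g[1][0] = 'city'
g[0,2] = 'government'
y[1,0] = 'appearance'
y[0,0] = 'control'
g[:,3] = ['discussion', 'reflection']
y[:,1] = ['inflation', 'church', 'judgment']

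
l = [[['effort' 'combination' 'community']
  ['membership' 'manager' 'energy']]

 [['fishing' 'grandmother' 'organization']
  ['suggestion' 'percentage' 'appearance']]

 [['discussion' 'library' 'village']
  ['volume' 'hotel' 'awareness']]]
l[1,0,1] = 'grandmother'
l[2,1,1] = 'hotel'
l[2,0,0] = 'discussion'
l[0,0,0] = 'effort'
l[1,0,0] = 'fishing'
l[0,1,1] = 'manager'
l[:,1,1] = ['manager', 'percentage', 'hotel']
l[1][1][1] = 'percentage'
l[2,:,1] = ['library', 'hotel']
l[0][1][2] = 'energy'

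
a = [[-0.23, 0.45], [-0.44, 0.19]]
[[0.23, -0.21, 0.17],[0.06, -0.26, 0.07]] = a @ [[0.10, 0.52, -0.01], [0.57, -0.19, 0.37]]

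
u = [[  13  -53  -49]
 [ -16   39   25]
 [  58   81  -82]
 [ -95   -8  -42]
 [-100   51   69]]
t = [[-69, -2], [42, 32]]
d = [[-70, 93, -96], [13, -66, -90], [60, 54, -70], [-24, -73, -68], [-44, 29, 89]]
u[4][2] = 69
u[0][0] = 13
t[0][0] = -69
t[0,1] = -2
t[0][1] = -2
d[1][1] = -66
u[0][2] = -49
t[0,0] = -69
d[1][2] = -90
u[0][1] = -53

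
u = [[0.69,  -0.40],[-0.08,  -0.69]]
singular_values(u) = [0.89, 0.57]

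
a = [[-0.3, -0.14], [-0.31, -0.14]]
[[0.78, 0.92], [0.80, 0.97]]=a @ [[-2.75, -5.0], [0.35, 4.15]]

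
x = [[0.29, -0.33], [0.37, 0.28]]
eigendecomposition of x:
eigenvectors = [[(0.01+0.69j), (0.01-0.69j)],[(0.73+0j), 0.73-0.00j]]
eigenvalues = [(0.28+0.35j), (0.28-0.35j)]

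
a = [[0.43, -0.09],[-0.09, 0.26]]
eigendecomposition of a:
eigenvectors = [[0.92, 0.4],[-0.4, 0.92]]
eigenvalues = [0.47, 0.22]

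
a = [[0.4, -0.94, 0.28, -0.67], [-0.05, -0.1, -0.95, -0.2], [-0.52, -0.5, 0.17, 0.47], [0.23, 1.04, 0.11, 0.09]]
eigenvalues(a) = [(0.69+0.8j), (0.69-0.8j), (-0.82+0j), 0j]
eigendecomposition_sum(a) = [[(0.19+0.21j), -0.50+0.23j, (0.11-0.55j), -0.34-0.29j],[0.07-0.12j, 0.19+0.20j, -0.27+0.03j, -0.08+0.20j],[(-0.17+0.06j), -0.01-0.35j, (0.29+0.2j), (0.25-0.12j)],[0.00-0.12j, 0.23+0.07j, (-0.19+0.14j), 0.02+0.19j]] + [[0.19-0.21j, -0.50-0.23j, 0.11+0.55j, -0.34+0.29j], [0.07+0.12j, (0.19-0.2j), (-0.27-0.03j), (-0.08-0.2j)], [(-0.17-0.06j), -0.01+0.35j, (0.29-0.2j), (0.25+0.12j)], [0.00+0.12j, 0.23-0.07j, -0.19-0.14j, 0.02-0.19j]] + [[(0.03+0j), 0.07+0.00j, 0.06-0.00j, -0j], [(-0.18-0j), -0.47-0.00j, -0.40+0.00j, (-0.03+0j)], [-0.19-0.00j, (-0.48-0j), -0.41+0.00j, (-0.03+0j)], [0.23+0.00j, (0.59+0j), 0.50-0.00j, (0.04-0j)]] + [[0j, 0.00+0.00j, 0.00+0.00j, 0.00+0.00j], [-0.00-0.00j, (-0-0j), (-0-0j), (-0-0j)], [-0.00-0.00j, (-0-0j), -0.00-0.00j, -0.00-0.00j], [0.00+0.00j, 0.00+0.00j, 0.00+0.00j, 0j]]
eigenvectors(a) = [[0.74+0.00j, (0.74-0j), 0.08+0.00j, (0.72+0j)], [-0.11-0.35j, (-0.11+0.35j), (-0.53+0j), -0.20+0.00j], [(-0.19+0.43j), -0.19-0.43j, (-0.54+0j), -0.15+0.00j], [(-0.23-0.21j), (-0.23+0.21j), 0.65+0.00j, (0.64+0j)]]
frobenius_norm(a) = 2.11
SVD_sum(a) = [[0.01, -1.07, 0.09, -0.32], [0.00, -0.07, 0.01, -0.02], [0.00, -0.33, 0.03, -0.1], [-0.01, 0.96, -0.08, 0.29]] + [[0.06, 0.02, -0.14, -0.09], [0.27, 0.08, -0.63, -0.43], [-0.2, -0.06, 0.47, 0.32], [0.02, 0.00, -0.04, -0.03]] + [[0.33, 0.11, 0.33, -0.25], [-0.32, -0.11, -0.32, 0.25], [-0.32, -0.11, -0.32, 0.25], [0.23, 0.08, 0.23, -0.18]] + [[0.0, -0.0, -0.0, 0.00],[0.00, -0.0, -0.00, 0.00],[0.0, -0.0, -0.00, 0.0],[0.0, -0.00, -0.0, 0.00]]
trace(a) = 0.56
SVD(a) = [[-0.72, 0.17, -0.54, 0.40], [-0.05, 0.79, 0.53, 0.29], [-0.22, -0.59, 0.53, 0.57], [0.65, 0.05, -0.37, 0.66]] @ diag([1.545699123574897, 1.0301340154773866, 1.0002182215645947, 0.0012801509243982835]) @ [[-0.01, 0.95, -0.08, 0.29], [0.33, 0.1, -0.77, -0.53], [-0.61, -0.2, -0.61, 0.47], [0.72, -0.2, -0.15, 0.64]]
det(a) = -0.00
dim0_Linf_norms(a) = [0.52, 1.04, 0.95, 0.67]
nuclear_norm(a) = 3.58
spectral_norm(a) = 1.55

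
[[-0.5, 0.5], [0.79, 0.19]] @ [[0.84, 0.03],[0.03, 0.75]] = [[-0.4, 0.36], [0.67, 0.17]]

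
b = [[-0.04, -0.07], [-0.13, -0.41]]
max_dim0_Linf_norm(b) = 0.41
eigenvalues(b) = [-0.02, -0.43]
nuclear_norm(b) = 0.45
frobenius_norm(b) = 0.44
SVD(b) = [[-0.18, -0.98], [-0.98, 0.18]] @ diag([0.4372885977044542, 0.016693780808192435]) @ [[0.31, 0.95], [0.95, -0.31]]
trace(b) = -0.45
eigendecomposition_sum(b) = [[-0.02, 0.00], [0.01, -0.0]] + [[-0.02, -0.07], [-0.14, -0.41]]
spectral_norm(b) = 0.44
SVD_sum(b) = [[-0.02, -0.08], [-0.13, -0.41]] + [[-0.02, 0.01], [0.00, -0.00]]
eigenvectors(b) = [[0.95, 0.18], [-0.31, 0.98]]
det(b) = 0.01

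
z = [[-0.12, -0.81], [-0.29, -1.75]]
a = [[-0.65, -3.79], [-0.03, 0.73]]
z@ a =[[0.10,-0.14], [0.24,-0.18]]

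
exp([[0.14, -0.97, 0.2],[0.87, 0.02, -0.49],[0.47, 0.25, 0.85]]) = [[0.84, -0.88, 0.62],[0.67, 0.58, -0.58],[0.85, 0.05, 2.39]]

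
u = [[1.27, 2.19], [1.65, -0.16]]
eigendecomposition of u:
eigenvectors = [[0.86, -0.62], [0.52, 0.78]]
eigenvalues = [2.59, -1.48]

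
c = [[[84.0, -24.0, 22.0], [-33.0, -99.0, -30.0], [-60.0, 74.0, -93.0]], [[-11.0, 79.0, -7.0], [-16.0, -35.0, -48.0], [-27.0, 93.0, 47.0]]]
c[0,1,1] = -99.0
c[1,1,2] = -48.0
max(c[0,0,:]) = 84.0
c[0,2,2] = -93.0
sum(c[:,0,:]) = 143.0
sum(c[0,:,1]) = -49.0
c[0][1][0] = -33.0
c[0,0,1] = -24.0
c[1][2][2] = 47.0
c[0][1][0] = -33.0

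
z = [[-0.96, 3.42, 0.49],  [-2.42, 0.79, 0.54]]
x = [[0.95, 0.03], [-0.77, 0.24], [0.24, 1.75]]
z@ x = [[-3.43,1.65], [-2.78,1.06]]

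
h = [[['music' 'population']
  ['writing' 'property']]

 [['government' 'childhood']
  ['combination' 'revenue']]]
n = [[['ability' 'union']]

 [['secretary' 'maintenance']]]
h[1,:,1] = ['childhood', 'revenue']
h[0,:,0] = ['music', 'writing']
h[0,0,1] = 'population'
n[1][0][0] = 'secretary'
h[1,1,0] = 'combination'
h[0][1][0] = 'writing'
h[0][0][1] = 'population'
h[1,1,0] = 'combination'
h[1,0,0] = 'government'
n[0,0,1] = 'union'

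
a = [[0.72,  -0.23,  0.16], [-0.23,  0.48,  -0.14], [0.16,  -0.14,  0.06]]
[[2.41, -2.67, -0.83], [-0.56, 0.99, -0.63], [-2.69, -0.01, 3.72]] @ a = [[2.22, -1.72, 0.71], [-0.73, 0.69, -0.27], [-1.34, 0.09, -0.21]]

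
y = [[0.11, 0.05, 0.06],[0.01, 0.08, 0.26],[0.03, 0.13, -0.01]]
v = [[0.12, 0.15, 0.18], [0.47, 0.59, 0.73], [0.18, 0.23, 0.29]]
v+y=[[0.23, 0.2, 0.24], [0.48, 0.67, 0.99], [0.21, 0.36, 0.28]]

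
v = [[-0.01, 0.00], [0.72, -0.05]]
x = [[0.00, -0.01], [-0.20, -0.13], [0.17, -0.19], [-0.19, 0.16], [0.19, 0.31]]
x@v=[[-0.01, 0.00],[-0.09, 0.01],[-0.14, 0.01],[0.12, -0.01],[0.22, -0.02]]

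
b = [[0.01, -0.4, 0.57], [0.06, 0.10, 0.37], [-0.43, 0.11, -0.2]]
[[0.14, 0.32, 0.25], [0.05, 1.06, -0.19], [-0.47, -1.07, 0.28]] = b@ [[1.0, 2.11, -0.81], [-0.25, 2.04, -0.85], [0.05, 1.96, -0.14]]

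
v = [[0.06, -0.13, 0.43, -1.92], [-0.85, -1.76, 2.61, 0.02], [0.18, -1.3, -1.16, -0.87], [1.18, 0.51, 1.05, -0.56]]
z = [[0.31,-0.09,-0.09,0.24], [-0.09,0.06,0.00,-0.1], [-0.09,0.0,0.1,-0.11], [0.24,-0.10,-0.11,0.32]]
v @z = [[-0.47, 0.18, 0.25, -0.63], [-0.34, -0.03, 0.34, -0.31], [0.07, -0.01, -0.04, 0.02], [0.09, -0.02, 0.06, -0.06]]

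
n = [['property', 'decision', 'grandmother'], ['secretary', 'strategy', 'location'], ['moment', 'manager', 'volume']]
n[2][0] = 'moment'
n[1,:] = ['secretary', 'strategy', 'location']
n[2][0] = 'moment'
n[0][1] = 'decision'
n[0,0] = 'property'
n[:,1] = ['decision', 'strategy', 'manager']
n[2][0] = 'moment'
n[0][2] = 'grandmother'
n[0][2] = 'grandmother'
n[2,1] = 'manager'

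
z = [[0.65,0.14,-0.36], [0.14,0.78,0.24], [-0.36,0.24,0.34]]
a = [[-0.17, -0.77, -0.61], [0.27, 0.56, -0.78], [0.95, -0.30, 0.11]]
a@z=[[0.0,-0.77,-0.33],[0.53,0.29,-0.23],[0.54,-0.07,-0.38]]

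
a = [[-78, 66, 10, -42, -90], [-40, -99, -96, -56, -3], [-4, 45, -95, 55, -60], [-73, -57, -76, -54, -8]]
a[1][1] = -99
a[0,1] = 66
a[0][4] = -90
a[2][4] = -60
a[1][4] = -3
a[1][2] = -96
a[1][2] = -96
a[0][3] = -42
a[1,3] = -56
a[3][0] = -73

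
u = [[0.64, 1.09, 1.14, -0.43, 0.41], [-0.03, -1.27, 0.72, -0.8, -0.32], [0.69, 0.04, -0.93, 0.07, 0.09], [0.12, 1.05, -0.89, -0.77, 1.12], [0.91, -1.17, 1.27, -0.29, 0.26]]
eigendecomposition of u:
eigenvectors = [[0.43+0.00j, 0.11+0.00j, -0.31-0.01j, -0.31+0.01j, (0.41+0j)], [(-0.16+0j), (-0.26+0j), (0.14-0.43j), 0.14+0.43j, (-0.27+0j)], [0.19+0.00j, (0.1+0j), 0.03+0.18j, (0.03-0.18j), (-0.64+0j)], [(0.32+0j), 0.40+0.00j, -0.72+0.00j, (-0.72-0j), (-0.59+0j)], [(0.8+0j), 0.86+0.00j, 0.30-0.23j, 0.30+0.23j, (-0.03+0j)]]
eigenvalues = [(1.16+0j), (0.75+0j), (-1.35+1.21j), (-1.35-1.21j), (-1.29+0j)]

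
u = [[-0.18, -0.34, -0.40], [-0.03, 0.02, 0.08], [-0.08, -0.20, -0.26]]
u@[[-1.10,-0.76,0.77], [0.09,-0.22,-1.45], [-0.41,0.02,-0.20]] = [[0.33, 0.2, 0.43], [0.0, 0.02, -0.07], [0.18, 0.10, 0.28]]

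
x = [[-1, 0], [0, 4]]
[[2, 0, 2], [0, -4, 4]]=x@[[-2, 0, -2], [0, -1, 1]]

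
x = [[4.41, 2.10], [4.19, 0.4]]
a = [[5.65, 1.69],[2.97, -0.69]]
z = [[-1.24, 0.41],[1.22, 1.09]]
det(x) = -7.04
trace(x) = 4.81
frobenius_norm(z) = 2.09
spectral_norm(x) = 6.35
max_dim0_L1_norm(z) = 2.46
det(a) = -8.92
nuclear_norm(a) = 7.87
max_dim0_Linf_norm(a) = 5.65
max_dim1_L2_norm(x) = 4.88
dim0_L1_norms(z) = [2.46, 1.5]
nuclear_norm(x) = 7.46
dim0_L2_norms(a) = [6.38, 1.83]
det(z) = -1.85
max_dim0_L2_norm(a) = 6.38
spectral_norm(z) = 1.83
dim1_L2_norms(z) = [1.31, 1.64]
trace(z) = -0.15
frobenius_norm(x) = 6.45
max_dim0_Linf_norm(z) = 1.24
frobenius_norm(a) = 6.64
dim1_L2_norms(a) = [5.9, 3.05]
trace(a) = 4.96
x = a + z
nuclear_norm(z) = 2.84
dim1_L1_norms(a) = [7.34, 3.66]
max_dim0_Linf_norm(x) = 4.41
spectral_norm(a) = 6.50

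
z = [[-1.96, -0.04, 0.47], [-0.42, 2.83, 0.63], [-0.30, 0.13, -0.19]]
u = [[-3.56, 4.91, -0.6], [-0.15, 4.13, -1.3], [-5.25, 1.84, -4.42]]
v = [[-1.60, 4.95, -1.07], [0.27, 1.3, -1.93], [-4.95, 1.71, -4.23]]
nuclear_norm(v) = 13.31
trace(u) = -3.85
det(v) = 49.08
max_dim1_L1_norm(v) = 10.89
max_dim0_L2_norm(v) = 5.4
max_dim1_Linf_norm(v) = 4.95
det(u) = 73.88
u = v + z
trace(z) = 0.68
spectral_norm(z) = 2.97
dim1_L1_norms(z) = [2.47, 3.88, 0.62]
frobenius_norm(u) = 10.31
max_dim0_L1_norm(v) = 7.96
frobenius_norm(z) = 3.58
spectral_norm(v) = 7.87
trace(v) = -4.53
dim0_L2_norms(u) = [6.34, 6.67, 4.65]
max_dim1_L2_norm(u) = 7.11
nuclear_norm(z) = 5.22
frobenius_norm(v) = 8.89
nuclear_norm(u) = 15.36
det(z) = 1.60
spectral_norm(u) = 9.18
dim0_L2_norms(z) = [2.03, 2.83, 0.81]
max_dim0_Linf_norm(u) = 5.25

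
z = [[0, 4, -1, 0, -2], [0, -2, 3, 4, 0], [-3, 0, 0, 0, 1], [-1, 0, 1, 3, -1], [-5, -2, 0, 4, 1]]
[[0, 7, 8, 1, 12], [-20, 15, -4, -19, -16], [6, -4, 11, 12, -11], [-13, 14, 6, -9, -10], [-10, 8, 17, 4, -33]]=z@ [[-2, 0, -5, -4, 3], [0, 0, 0, 0, 2], [0, 1, 0, -1, 0], [-5, 3, -1, -4, -3], [0, -4, -4, 0, -2]]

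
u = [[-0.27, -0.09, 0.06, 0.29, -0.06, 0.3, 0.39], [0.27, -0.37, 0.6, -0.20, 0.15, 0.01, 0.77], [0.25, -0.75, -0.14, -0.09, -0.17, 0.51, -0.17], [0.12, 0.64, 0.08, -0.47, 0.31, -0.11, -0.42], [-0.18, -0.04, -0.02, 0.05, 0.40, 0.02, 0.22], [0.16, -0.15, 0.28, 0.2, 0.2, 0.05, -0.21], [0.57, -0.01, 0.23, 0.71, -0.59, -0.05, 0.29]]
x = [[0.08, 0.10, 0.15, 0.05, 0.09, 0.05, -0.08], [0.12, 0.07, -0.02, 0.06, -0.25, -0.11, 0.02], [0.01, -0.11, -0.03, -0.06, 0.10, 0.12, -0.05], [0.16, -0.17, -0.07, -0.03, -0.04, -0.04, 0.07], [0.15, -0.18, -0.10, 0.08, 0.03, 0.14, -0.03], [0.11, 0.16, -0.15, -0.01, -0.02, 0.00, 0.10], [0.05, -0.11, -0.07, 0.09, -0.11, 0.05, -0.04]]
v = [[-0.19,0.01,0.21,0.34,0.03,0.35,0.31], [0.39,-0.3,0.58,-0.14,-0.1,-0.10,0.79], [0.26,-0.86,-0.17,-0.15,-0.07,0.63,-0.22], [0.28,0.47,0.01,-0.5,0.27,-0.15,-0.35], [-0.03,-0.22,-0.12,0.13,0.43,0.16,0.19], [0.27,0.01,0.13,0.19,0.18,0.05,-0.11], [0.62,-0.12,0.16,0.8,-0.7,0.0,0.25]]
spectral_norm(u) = 1.50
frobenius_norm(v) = 2.42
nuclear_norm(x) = 1.51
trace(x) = 0.08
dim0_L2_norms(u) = [0.78, 1.07, 0.72, 0.95, 0.84, 0.61, 1.06]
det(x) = -0.00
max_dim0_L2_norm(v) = 1.06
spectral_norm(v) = 1.55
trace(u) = -0.51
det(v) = 0.04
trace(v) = -0.43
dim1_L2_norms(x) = [0.24, 0.31, 0.21, 0.26, 0.3, 0.27, 0.21]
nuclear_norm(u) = 5.34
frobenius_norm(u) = 2.32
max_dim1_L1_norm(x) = 0.71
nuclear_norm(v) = 5.58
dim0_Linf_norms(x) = [0.16, 0.18, 0.15, 0.09, 0.25, 0.14, 0.1]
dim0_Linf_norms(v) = [0.62, 0.86, 0.58, 0.8, 0.7, 0.63, 0.79]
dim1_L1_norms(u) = [1.46, 2.37, 2.08, 2.15, 0.93, 1.25, 2.45]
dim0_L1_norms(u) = [1.82, 2.05, 1.41, 2.01, 1.88, 1.05, 2.47]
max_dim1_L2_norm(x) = 0.31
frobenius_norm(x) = 0.69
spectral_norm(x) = 0.42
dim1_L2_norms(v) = [0.64, 1.11, 1.14, 0.88, 0.57, 0.42, 1.27]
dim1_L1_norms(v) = [1.44, 2.4, 2.36, 2.03, 1.28, 0.94, 2.65]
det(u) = 0.04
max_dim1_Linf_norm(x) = 0.25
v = u + x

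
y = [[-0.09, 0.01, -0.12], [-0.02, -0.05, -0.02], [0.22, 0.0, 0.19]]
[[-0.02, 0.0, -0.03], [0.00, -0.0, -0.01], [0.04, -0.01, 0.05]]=y @ [[0.17,-0.09,-0.01], [-0.09,0.06,0.06], [-0.01,0.06,0.29]]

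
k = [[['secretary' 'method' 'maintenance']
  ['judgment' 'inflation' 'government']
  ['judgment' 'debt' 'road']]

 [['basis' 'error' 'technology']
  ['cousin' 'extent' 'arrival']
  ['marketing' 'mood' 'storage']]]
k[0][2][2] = 'road'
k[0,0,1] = 'method'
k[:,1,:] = [['judgment', 'inflation', 'government'], ['cousin', 'extent', 'arrival']]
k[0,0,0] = 'secretary'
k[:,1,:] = [['judgment', 'inflation', 'government'], ['cousin', 'extent', 'arrival']]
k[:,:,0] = [['secretary', 'judgment', 'judgment'], ['basis', 'cousin', 'marketing']]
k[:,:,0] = [['secretary', 'judgment', 'judgment'], ['basis', 'cousin', 'marketing']]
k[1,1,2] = 'arrival'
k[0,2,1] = 'debt'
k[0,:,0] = ['secretary', 'judgment', 'judgment']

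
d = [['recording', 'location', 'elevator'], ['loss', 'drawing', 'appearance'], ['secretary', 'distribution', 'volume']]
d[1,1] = 'drawing'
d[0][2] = 'elevator'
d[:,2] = ['elevator', 'appearance', 'volume']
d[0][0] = 'recording'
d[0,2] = 'elevator'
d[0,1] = 'location'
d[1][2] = 'appearance'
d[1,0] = 'loss'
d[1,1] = 'drawing'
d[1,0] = 'loss'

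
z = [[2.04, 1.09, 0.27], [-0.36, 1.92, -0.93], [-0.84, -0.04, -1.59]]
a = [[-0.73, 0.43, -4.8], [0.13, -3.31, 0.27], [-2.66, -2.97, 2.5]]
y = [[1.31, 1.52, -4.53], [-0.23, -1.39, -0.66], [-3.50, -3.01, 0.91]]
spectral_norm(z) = 2.60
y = a + z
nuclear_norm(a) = 12.08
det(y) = 18.47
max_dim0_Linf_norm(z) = 2.04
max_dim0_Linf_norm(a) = 4.8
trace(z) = 2.37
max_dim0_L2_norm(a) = 5.42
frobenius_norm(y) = 7.01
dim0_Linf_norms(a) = [2.66, 3.31, 4.8]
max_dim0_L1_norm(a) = 7.57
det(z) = -5.64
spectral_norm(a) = 6.12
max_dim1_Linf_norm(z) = 2.04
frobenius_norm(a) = 7.55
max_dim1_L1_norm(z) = 3.4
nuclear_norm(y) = 10.35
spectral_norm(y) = 6.07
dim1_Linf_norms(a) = [4.8, 3.31, 2.97]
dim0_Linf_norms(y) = [3.5, 3.01, 4.53]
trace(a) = -1.54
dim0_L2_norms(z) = [2.24, 2.21, 1.86]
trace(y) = 0.83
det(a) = 49.12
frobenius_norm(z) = 3.65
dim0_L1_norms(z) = [3.24, 3.05, 2.79]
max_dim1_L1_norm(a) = 8.13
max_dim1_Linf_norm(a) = 4.8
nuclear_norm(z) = 5.90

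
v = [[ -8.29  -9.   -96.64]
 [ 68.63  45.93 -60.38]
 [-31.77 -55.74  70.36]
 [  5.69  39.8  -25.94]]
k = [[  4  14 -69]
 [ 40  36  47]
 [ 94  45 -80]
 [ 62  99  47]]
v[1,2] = -60.38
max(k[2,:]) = 94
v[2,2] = 70.36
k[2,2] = -80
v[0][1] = -9.0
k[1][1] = 36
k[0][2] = -69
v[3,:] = [5.69, 39.8, -25.94]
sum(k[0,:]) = -51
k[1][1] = 36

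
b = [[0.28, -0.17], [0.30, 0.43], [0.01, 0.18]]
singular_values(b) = [0.55, 0.34]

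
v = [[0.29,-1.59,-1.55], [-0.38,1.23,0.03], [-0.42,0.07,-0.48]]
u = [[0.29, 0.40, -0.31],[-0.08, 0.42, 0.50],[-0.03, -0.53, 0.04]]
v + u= [[0.58, -1.19, -1.86], [-0.46, 1.65, 0.53], [-0.45, -0.46, -0.44]]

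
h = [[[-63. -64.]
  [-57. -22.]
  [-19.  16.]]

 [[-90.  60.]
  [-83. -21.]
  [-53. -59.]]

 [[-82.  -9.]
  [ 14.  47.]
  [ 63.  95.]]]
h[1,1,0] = -83.0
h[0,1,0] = -57.0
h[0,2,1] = 16.0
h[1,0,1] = 60.0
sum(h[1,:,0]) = -226.0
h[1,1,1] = -21.0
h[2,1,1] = 47.0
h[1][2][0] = -53.0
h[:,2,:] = [[-19.0, 16.0], [-53.0, -59.0], [63.0, 95.0]]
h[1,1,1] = -21.0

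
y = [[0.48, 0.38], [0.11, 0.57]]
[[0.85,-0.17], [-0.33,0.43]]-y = [[0.37, -0.55], [-0.44, -0.14]]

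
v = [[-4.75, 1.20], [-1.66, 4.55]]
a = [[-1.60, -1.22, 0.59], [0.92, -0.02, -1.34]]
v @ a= [[8.70, 5.77, -4.41], [6.84, 1.93, -7.08]]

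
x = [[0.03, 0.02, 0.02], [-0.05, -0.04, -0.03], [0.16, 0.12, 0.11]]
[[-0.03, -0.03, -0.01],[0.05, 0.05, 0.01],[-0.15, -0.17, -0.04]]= x@[[-0.24, -0.53, -0.81], [-0.97, 0.08, 0.24], [0.06, -0.84, 0.54]]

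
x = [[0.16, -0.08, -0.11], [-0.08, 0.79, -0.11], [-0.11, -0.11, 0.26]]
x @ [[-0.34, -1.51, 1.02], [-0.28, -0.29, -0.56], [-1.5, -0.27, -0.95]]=[[0.13, -0.19, 0.31], [-0.03, -0.08, -0.42], [-0.32, 0.13, -0.30]]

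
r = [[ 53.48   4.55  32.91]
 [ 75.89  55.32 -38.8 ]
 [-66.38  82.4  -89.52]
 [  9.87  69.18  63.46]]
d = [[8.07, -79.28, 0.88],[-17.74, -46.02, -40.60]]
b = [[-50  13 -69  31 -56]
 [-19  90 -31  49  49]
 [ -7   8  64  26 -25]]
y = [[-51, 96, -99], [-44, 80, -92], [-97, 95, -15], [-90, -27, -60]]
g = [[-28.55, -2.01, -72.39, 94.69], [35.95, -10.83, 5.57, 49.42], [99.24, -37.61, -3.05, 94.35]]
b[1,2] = -31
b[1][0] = -19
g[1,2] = 5.57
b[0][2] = -69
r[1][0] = 75.89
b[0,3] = 31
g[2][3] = 94.35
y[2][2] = -15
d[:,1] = [-79.28, -46.02]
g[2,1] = -37.61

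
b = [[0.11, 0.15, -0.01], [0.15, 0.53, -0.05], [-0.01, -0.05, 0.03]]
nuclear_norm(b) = 0.67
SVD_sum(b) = [[0.05, 0.17, -0.02], [0.17, 0.52, -0.05], [-0.02, -0.05, 0.00]] + [[0.06, -0.02, 0.01], [-0.02, 0.01, -0.00], [0.01, -0.00, 0.0]] + [[0.00, -0.00, -0.0], [-0.00, 0.0, 0.00], [-0.00, 0.00, 0.02]]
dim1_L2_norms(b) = [0.19, 0.55, 0.06]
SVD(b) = [[-0.30, 0.95, -0.12], [-0.95, -0.29, 0.13], [0.09, 0.15, 0.98]] @ diag([0.5827148166169722, 0.06280102163689509, 0.024484161746132844]) @ [[-0.30, -0.95, 0.09], [0.95, -0.29, 0.15], [-0.12, 0.13, 0.98]]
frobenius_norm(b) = 0.59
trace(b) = 0.67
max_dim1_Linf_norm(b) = 0.53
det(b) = 0.00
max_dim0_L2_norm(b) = 0.55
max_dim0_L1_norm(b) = 0.73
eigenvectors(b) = [[0.30,0.95,-0.12],[0.95,-0.29,0.13],[-0.09,0.15,0.98]]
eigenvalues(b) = [0.58, 0.06, 0.02]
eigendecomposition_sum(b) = [[0.05,  0.17,  -0.02], [0.17,  0.52,  -0.05], [-0.02,  -0.05,  0.0]] + [[0.06, -0.02, 0.01], [-0.02, 0.01, -0.0], [0.01, -0.00, 0.00]] + [[0.00, -0.0, -0.00], [-0.0, 0.0, 0.00], [-0.00, 0.0, 0.02]]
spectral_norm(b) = 0.58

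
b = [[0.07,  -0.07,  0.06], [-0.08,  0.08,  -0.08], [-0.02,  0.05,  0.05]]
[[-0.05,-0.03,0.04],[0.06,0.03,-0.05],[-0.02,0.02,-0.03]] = b@[[0.06, -0.4, 0.41], [0.23, 0.06, -0.26], [-0.63, 0.08, -0.09]]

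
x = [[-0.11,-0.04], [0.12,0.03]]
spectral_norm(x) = 0.17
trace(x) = -0.08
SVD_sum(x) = [[-0.11, -0.03],  [0.12, 0.04]] + [[0.00, -0.01], [0.00, -0.01]]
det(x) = 0.00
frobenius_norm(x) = 0.17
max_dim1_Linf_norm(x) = 0.12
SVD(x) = [[-0.69, 0.73],  [0.73, 0.69]] @ diag([0.17006529658297706, 0.008820141617006096]) @ [[0.96, 0.29], [0.29, -0.96]]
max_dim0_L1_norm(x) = 0.23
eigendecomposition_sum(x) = [[-0.2, -0.10],[0.30, 0.15]] + [[0.09,  0.06], [-0.18,  -0.12]]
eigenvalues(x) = [-0.05, -0.03]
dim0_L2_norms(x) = [0.16, 0.05]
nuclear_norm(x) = 0.18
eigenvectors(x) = [[-0.55, 0.45], [0.83, -0.89]]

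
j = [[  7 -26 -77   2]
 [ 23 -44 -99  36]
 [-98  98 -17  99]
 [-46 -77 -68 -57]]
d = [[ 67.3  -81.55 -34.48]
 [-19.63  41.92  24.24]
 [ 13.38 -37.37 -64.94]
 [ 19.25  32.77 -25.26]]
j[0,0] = 7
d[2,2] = -64.94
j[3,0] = -46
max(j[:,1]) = 98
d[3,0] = 19.25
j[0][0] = 7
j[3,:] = [-46, -77, -68, -57]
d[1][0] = -19.63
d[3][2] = -25.26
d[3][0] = 19.25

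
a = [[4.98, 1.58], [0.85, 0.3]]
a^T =[[4.98, 0.85], [1.58, 0.3]]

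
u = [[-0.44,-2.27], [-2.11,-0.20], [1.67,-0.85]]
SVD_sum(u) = [[-0.44, -0.0], [-2.11, -0.0], [1.67, 0.00]] + [[0.0, -2.27],[0.0, -0.2],[0.00, -0.85]]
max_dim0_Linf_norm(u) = 2.27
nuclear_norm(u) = 5.16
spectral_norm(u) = 2.73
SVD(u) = [[-0.16,0.93],[-0.77,0.08],[0.61,0.35]] @ diag([2.7266464956841725, 2.432159305549951]) @ [[1.0,0.00], [0.00,-1.0]]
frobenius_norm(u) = 3.65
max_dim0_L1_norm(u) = 4.22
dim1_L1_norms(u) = [2.71, 2.31, 2.52]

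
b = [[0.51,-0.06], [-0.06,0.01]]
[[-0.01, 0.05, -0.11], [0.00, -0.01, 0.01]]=b @ [[-0.04, 0.09, -0.17], [-0.13, -0.08, 0.38]]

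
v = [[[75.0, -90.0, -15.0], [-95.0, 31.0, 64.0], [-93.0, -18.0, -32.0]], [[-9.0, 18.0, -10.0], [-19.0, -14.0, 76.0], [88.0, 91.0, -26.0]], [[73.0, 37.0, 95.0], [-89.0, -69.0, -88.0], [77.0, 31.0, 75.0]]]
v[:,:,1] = [[-90.0, 31.0, -18.0], [18.0, -14.0, 91.0], [37.0, -69.0, 31.0]]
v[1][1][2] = 76.0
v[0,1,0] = -95.0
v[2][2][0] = 77.0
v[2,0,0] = 73.0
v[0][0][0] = 75.0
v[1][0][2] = -10.0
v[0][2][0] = -93.0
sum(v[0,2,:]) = -143.0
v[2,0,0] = 73.0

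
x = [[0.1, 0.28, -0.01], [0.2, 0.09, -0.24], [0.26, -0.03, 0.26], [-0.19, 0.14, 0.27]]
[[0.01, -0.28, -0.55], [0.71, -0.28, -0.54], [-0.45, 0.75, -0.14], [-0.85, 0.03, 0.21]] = x @[[0.72, 1.13, -1.31], [-0.3, -1.35, -1.46], [-2.48, 1.61, 0.60]]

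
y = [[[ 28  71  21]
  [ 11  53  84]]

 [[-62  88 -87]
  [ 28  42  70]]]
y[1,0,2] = -87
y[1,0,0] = -62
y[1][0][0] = -62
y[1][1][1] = 42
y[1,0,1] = 88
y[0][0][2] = 21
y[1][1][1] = 42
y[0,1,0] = 11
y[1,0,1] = 88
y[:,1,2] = [84, 70]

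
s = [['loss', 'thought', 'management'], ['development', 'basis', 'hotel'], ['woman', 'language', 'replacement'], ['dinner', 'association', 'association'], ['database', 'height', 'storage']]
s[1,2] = 'hotel'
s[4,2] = 'storage'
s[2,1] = 'language'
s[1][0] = 'development'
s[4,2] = 'storage'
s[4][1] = 'height'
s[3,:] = ['dinner', 'association', 'association']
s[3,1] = 'association'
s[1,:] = ['development', 'basis', 'hotel']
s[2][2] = 'replacement'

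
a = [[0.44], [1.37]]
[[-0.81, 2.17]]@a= [[2.62]]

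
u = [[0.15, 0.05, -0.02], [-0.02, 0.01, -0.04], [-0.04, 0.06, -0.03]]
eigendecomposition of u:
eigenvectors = [[(0.97+0j), (-0.05+0.15j), (-0.05-0.15j)], [-0.07+0.00j, -0.29-0.54j, (-0.29+0.54j)], [-0.24+0.00j, (-0.78+0j), -0.78-0.00j]]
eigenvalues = [(0.15+0j), (-0.01+0.05j), (-0.01-0.05j)]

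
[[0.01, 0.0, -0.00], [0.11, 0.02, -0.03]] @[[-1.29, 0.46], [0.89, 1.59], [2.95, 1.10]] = [[-0.01,0.00], [-0.21,0.05]]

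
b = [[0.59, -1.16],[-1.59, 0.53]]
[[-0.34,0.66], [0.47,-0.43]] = b @ [[-0.24, 0.1],  [0.17, -0.52]]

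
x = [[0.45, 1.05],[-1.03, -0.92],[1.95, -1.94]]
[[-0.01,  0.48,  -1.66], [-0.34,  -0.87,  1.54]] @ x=[[-3.74, 2.77], [3.75, -2.54]]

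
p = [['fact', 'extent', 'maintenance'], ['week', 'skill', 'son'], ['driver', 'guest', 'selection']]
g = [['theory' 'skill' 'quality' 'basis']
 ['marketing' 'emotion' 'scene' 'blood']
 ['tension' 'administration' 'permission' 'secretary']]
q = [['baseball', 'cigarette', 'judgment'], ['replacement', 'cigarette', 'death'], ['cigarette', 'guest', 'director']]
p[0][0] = 'fact'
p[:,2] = ['maintenance', 'son', 'selection']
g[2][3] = 'secretary'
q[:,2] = ['judgment', 'death', 'director']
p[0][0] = 'fact'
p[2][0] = 'driver'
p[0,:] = ['fact', 'extent', 'maintenance']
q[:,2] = ['judgment', 'death', 'director']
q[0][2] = 'judgment'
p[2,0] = 'driver'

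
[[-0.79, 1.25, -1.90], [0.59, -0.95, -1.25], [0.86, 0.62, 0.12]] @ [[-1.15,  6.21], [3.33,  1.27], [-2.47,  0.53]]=[[9.76, -4.33], [-0.75, 1.79], [0.78, 6.19]]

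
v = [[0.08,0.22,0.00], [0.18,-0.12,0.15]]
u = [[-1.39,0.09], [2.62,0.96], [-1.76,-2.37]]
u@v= [[-0.1, -0.32, 0.01],[0.38, 0.46, 0.14],[-0.57, -0.10, -0.36]]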